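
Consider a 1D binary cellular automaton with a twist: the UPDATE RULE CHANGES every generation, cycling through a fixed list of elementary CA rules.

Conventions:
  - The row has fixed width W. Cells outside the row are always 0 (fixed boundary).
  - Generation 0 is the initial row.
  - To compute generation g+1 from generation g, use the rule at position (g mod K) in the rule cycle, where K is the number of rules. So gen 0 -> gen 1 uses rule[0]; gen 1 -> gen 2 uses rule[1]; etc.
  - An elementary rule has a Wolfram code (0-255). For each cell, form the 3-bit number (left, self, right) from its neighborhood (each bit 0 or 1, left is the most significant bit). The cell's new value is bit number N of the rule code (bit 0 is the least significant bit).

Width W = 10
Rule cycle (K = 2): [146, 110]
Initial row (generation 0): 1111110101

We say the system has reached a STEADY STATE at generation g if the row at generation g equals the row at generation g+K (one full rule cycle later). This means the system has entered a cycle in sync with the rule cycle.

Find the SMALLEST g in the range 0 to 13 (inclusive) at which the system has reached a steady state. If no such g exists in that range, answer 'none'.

Gen 0: 1111110101
Gen 1 (rule 146): 0111100000
Gen 2 (rule 110): 1100100000
Gen 3 (rule 146): 0011010000
Gen 4 (rule 110): 0111110000
Gen 5 (rule 146): 1011101000
Gen 6 (rule 110): 1110111000
Gen 7 (rule 146): 0100010100
Gen 8 (rule 110): 1100111100
Gen 9 (rule 146): 0011011010
Gen 10 (rule 110): 0111111110
Gen 11 (rule 146): 1011111101
Gen 12 (rule 110): 1110000111
Gen 13 (rule 146): 0101001010
Gen 14 (rule 110): 1111011110
Gen 15 (rule 146): 0110001101

Answer: none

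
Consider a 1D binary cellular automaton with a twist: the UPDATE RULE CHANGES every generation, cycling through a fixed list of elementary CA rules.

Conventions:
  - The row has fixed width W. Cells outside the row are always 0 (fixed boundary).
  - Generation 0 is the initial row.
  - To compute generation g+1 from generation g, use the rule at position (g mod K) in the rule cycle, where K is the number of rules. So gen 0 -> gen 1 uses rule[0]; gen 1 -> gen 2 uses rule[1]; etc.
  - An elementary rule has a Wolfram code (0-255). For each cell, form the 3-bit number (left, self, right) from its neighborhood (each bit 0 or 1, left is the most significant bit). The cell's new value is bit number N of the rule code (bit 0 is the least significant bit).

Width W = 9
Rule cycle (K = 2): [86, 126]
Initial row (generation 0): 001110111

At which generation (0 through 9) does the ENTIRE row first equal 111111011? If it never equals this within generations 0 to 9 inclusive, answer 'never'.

Answer: 2

Derivation:
Gen 0: 001110111
Gen 1 (rule 86): 010010001
Gen 2 (rule 126): 111111011
Gen 3 (rule 86): 000001001
Gen 4 (rule 126): 000011111
Gen 5 (rule 86): 000100001
Gen 6 (rule 126): 001110011
Gen 7 (rule 86): 010011101
Gen 8 (rule 126): 111110111
Gen 9 (rule 86): 000010001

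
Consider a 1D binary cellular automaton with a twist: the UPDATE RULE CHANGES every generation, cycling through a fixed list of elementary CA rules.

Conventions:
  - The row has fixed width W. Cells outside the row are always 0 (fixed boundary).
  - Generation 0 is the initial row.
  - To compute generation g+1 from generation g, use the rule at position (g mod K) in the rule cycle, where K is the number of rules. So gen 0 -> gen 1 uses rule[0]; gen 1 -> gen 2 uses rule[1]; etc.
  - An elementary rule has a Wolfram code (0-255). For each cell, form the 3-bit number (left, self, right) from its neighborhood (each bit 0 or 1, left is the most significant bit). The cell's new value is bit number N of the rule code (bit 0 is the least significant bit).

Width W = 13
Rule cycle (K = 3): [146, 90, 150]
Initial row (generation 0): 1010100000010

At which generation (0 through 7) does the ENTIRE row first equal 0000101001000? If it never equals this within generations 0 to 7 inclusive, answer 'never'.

Gen 0: 1010100000010
Gen 1 (rule 146): 0000010000101
Gen 2 (rule 90): 0000101001000
Gen 3 (rule 150): 0001101111100
Gen 4 (rule 146): 0010000111010
Gen 5 (rule 90): 0101001101001
Gen 6 (rule 150): 1101110001111
Gen 7 (rule 146): 0000101010110

Answer: 2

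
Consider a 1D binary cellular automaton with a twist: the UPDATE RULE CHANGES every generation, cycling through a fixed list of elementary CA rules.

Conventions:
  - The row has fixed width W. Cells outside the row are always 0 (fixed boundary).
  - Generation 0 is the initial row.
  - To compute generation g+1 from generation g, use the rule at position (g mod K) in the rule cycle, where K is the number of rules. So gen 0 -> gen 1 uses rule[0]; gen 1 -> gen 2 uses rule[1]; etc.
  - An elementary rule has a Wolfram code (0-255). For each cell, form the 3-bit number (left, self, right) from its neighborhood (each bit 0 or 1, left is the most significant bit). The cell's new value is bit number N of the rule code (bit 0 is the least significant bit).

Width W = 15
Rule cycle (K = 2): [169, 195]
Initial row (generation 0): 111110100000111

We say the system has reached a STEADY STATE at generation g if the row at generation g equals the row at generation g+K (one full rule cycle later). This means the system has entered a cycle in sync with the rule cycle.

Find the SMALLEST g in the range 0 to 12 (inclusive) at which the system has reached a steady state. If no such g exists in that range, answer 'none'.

Gen 0: 111110100000111
Gen 1 (rule 169): 111101001110110
Gen 2 (rule 195): 011100010110010
Gen 3 (rule 169): 011001001100000
Gen 4 (rule 195): 101010010101111
Gen 5 (rule 169): 010100001011110
Gen 6 (rule 195): 100001110001110
Gen 7 (rule 169): 001101100101100
Gen 8 (rule 195): 110100101000101
Gen 9 (rule 169): 101000010010010
Gen 10 (rule 195): 000011100100100
Gen 11 (rule 169): 111011000000001
Gen 12 (rule 195): 011001011111110
Gen 13 (rule 169): 010000111111100
Gen 14 (rule 195): 100111011111101

Answer: none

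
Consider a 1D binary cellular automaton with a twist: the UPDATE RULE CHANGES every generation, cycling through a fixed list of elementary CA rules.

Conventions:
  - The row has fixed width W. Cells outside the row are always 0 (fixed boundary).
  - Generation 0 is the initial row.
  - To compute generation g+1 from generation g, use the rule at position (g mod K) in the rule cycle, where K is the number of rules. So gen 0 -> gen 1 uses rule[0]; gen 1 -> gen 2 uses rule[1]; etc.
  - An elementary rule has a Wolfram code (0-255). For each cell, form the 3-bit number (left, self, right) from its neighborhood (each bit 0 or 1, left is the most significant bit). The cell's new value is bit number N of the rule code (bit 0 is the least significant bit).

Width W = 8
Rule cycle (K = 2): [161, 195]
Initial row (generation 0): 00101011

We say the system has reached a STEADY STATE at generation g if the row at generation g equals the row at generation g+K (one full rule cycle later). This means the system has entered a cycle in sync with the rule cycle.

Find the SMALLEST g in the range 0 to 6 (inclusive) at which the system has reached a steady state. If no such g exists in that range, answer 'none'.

Gen 0: 00101011
Gen 1 (rule 161): 10010100
Gen 2 (rule 195): 00100001
Gen 3 (rule 161): 10001100
Gen 4 (rule 195): 00110101
Gen 5 (rule 161): 10001010
Gen 6 (rule 195): 00110000
Gen 7 (rule 161): 10000111
Gen 8 (rule 195): 00111011

Answer: none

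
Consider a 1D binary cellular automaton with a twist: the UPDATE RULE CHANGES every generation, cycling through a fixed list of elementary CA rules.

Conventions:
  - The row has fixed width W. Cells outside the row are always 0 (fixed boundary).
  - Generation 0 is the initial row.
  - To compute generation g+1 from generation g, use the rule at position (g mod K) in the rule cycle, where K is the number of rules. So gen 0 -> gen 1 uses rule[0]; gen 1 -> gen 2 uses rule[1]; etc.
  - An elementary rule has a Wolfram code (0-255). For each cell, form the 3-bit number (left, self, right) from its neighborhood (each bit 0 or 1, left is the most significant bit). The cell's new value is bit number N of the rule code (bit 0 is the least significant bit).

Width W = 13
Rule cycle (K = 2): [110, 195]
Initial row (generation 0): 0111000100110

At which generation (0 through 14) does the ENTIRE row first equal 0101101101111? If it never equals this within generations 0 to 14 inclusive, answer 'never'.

Gen 0: 0111000100110
Gen 1 (rule 110): 1101001101110
Gen 2 (rule 195): 0100010100110
Gen 3 (rule 110): 1100111101110
Gen 4 (rule 195): 0101011100110
Gen 5 (rule 110): 1111110101110
Gen 6 (rule 195): 0111110000110
Gen 7 (rule 110): 1100010001110
Gen 8 (rule 195): 0101100110110
Gen 9 (rule 110): 1111101111110
Gen 10 (rule 195): 0111100111110
Gen 11 (rule 110): 1100101100010
Gen 12 (rule 195): 0101000101100
Gen 13 (rule 110): 1111001111100
Gen 14 (rule 195): 0111010111101

Answer: never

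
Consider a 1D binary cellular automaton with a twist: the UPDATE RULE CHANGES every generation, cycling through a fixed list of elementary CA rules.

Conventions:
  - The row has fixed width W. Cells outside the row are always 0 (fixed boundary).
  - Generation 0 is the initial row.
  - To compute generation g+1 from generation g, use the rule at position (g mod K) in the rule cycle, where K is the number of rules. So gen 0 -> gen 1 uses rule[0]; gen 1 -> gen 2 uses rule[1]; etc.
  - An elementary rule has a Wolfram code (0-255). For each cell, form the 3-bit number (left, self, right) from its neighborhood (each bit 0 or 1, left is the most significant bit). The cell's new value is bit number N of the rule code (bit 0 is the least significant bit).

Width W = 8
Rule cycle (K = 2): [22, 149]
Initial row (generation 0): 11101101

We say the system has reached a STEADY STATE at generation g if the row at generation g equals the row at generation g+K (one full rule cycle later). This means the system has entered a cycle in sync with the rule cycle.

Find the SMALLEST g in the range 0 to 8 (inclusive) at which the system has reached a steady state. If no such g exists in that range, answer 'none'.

Gen 0: 11101101
Gen 1 (rule 22): 00000001
Gen 2 (rule 149): 11111101
Gen 3 (rule 22): 00000001
Gen 4 (rule 149): 11111101
Gen 5 (rule 22): 00000001
Gen 6 (rule 149): 11111101
Gen 7 (rule 22): 00000001
Gen 8 (rule 149): 11111101
Gen 9 (rule 22): 00000001
Gen 10 (rule 149): 11111101

Answer: 1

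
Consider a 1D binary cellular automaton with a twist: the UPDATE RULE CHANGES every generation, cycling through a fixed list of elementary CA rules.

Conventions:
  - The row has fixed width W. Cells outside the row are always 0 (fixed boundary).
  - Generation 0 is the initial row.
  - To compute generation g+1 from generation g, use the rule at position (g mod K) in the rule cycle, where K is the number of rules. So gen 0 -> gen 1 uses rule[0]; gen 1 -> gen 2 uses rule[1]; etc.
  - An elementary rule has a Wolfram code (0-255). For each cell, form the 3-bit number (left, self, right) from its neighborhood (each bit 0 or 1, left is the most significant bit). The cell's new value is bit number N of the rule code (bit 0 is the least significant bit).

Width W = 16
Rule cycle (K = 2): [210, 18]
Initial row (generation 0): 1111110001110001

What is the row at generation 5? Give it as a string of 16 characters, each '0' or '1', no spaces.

Answer: 0001000000001000

Derivation:
Gen 0: 1111110001110001
Gen 1 (rule 210): 0111111010111010
Gen 2 (rule 18): 1000000000000001
Gen 3 (rule 210): 0100000000000010
Gen 4 (rule 18): 1010000000000101
Gen 5 (rule 210): 0001000000001000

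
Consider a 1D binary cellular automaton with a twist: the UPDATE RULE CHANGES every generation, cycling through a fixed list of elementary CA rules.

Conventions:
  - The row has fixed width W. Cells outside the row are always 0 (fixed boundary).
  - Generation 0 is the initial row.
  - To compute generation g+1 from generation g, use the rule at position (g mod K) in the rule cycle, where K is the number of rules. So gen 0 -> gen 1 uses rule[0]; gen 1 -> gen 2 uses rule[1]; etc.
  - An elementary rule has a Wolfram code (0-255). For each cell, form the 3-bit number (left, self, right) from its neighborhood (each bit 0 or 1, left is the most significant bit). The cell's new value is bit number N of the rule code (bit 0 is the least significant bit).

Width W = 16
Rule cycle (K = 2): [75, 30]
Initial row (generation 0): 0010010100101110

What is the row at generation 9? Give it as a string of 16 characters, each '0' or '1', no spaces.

Gen 0: 0010010100101110
Gen 1 (rule 75): 1100100001001010
Gen 2 (rule 30): 1011110011111011
Gen 3 (rule 75): 0010010110001011
Gen 4 (rule 30): 0111110101011010
Gen 5 (rule 75): 1100010000011000
Gen 6 (rule 30): 1010111000110100
Gen 7 (rule 75): 0000101011110001
Gen 8 (rule 30): 0001101010001011
Gen 9 (rule 75): 1111100000110011

Answer: 1111100000110011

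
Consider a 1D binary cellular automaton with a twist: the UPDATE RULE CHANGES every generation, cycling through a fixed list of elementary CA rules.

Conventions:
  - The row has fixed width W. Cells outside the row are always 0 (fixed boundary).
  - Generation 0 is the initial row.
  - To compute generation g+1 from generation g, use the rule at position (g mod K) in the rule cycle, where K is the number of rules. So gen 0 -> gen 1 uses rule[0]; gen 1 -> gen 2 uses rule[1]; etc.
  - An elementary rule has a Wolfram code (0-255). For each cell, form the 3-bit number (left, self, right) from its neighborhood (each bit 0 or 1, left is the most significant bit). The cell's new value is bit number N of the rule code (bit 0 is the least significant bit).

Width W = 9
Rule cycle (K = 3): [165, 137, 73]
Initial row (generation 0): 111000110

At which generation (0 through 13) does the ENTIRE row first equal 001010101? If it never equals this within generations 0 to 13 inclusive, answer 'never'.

Answer: never

Derivation:
Gen 0: 111000110
Gen 1 (rule 165): 010010000
Gen 2 (rule 137): 000000111
Gen 3 (rule 73): 111110101
Gen 4 (rule 165): 011101111
Gen 5 (rule 137): 011001110
Gen 6 (rule 73): 011001010
Gen 7 (rule 165): 000001110
Gen 8 (rule 137): 111101100
Gen 9 (rule 73): 100101101
Gen 10 (rule 165): 100110011
Gen 11 (rule 137): 000100010
Gen 12 (rule 73): 110001000
Gen 13 (rule 165): 000101011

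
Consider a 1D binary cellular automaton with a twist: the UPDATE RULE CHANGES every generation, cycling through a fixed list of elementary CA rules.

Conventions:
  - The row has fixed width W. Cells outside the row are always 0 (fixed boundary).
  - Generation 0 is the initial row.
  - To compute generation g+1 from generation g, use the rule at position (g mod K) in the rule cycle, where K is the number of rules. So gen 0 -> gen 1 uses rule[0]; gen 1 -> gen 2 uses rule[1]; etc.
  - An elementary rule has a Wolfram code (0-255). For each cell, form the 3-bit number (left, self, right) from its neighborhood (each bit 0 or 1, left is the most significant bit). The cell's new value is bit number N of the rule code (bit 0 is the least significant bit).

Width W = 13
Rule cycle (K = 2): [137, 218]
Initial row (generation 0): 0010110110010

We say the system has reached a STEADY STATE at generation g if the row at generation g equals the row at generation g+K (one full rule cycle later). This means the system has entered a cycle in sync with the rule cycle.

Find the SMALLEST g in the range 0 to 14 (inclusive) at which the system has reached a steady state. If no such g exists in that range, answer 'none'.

Gen 0: 0010110110010
Gen 1 (rule 137): 1000100100000
Gen 2 (rule 218): 0101011010000
Gen 3 (rule 137): 0000010000111
Gen 4 (rule 218): 0000101001111
Gen 5 (rule 137): 1110000001110
Gen 6 (rule 218): 1111000011111
Gen 7 (rule 137): 1110011011110
Gen 8 (rule 218): 1111111011111
Gen 9 (rule 137): 1111110011110
Gen 10 (rule 218): 1111111111111
Gen 11 (rule 137): 1111111111110
Gen 12 (rule 218): 1111111111111
Gen 13 (rule 137): 1111111111110
Gen 14 (rule 218): 1111111111111
Gen 15 (rule 137): 1111111111110
Gen 16 (rule 218): 1111111111111

Answer: 10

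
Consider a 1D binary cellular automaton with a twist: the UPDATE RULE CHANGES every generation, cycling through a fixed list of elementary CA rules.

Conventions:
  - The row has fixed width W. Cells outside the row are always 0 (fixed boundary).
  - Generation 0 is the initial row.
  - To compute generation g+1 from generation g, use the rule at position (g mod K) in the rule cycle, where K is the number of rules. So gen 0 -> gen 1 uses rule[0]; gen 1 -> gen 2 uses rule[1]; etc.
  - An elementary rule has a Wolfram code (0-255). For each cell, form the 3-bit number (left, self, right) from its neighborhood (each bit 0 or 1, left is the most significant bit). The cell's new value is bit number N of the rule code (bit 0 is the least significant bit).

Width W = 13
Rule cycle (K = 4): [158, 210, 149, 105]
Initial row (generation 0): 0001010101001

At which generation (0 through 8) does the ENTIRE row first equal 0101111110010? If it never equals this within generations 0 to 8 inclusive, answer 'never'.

Answer: 3

Derivation:
Gen 0: 0001010101001
Gen 1 (rule 158): 0011010101111
Gen 2 (rule 210): 0101000000111
Gen 3 (rule 149): 0101111110010
Gen 4 (rule 105): 0011000010000
Gen 5 (rule 158): 0110100111000
Gen 6 (rule 210): 1010011011100
Gen 7 (rule 149): 1011000001011
Gen 8 (rule 105): 0111011100111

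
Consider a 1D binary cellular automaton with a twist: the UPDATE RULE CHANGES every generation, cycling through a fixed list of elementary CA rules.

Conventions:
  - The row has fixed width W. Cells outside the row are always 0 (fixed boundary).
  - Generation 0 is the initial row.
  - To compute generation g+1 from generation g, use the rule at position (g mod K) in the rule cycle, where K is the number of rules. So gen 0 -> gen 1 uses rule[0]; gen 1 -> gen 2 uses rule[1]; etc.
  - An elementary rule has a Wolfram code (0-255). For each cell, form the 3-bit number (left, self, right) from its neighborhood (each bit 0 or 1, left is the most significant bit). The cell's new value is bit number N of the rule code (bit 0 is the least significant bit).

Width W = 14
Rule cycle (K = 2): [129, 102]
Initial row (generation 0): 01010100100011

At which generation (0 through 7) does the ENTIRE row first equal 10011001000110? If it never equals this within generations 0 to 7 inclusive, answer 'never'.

Answer: never

Derivation:
Gen 0: 01010100100011
Gen 1 (rule 129): 00000000001000
Gen 2 (rule 102): 00000000011000
Gen 3 (rule 129): 11111111000011
Gen 4 (rule 102): 00000001000101
Gen 5 (rule 129): 11111100010000
Gen 6 (rule 102): 00000100110000
Gen 7 (rule 129): 11110000000111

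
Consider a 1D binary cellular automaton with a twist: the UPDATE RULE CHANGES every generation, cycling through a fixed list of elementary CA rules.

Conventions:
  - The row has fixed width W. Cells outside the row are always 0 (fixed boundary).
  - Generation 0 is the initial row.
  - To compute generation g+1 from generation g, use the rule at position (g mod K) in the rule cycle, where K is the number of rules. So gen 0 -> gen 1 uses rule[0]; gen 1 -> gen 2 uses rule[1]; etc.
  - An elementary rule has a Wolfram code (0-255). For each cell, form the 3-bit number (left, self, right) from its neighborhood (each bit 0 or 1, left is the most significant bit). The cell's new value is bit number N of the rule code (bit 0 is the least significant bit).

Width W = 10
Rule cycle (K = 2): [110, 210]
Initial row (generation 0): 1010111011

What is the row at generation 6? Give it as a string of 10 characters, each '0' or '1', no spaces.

Gen 0: 1010111011
Gen 1 (rule 110): 1111101111
Gen 2 (rule 210): 0111100111
Gen 3 (rule 110): 1100101101
Gen 4 (rule 210): 0111000100
Gen 5 (rule 110): 1101001100
Gen 6 (rule 210): 0100110110

Answer: 0100110110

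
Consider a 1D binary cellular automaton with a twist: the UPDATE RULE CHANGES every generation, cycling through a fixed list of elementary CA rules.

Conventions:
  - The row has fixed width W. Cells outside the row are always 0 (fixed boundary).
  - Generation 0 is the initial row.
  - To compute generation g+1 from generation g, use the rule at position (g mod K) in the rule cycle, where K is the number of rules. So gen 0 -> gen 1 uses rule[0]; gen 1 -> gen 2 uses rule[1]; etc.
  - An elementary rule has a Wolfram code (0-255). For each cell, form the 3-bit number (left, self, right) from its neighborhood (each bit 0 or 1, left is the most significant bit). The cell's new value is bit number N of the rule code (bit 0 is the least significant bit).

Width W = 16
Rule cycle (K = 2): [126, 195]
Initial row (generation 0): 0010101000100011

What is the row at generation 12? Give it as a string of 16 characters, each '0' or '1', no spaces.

Answer: 0101101100110110

Derivation:
Gen 0: 0010101000100011
Gen 1 (rule 126): 0111111101110111
Gen 2 (rule 195): 1011111100110011
Gen 3 (rule 126): 1110000111111111
Gen 4 (rule 195): 0110111011111111
Gen 5 (rule 126): 1111101110000001
Gen 6 (rule 195): 0111100110111110
Gen 7 (rule 126): 1100111111100011
Gen 8 (rule 195): 0101011111101101
Gen 9 (rule 126): 1111110000111111
Gen 10 (rule 195): 0111110111011111
Gen 11 (rule 126): 1100011101110001
Gen 12 (rule 195): 0101101100110110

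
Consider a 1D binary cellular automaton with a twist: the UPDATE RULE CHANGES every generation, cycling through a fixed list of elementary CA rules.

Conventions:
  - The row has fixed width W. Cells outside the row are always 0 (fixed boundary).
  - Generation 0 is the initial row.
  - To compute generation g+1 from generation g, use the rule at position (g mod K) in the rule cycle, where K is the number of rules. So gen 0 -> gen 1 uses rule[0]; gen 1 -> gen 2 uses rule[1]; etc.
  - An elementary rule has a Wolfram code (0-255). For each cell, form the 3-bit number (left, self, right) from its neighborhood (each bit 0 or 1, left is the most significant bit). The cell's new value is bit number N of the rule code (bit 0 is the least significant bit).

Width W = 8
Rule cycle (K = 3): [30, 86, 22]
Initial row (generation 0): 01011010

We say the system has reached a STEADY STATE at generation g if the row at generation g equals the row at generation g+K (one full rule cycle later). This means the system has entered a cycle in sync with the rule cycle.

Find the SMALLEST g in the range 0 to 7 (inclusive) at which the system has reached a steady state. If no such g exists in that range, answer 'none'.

Gen 0: 01011010
Gen 1 (rule 30): 11010011
Gen 2 (rule 86): 01011101
Gen 3 (rule 22): 11000001
Gen 4 (rule 30): 10100011
Gen 5 (rule 86): 10110101
Gen 6 (rule 22): 10000101
Gen 7 (rule 30): 11001101
Gen 8 (rule 86): 01110101
Gen 9 (rule 22): 10000101
Gen 10 (rule 30): 11001101

Answer: 6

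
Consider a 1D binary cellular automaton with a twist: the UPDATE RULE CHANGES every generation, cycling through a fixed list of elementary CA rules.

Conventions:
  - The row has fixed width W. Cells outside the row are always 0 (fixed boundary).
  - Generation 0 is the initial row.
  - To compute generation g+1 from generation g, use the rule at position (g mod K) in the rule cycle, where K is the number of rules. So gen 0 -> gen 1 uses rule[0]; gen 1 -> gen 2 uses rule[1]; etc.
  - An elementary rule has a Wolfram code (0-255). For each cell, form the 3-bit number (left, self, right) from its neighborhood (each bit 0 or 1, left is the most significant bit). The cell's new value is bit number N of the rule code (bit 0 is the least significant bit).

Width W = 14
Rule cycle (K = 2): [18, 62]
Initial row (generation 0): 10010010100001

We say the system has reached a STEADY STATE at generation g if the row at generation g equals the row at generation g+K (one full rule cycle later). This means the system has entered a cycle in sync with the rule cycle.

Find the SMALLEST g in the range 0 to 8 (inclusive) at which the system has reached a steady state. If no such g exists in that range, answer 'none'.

Gen 0: 10010010100001
Gen 1 (rule 18): 01101100010010
Gen 2 (rule 62): 11011010111111
Gen 3 (rule 18): 00000000000000
Gen 4 (rule 62): 00000000000000
Gen 5 (rule 18): 00000000000000
Gen 6 (rule 62): 00000000000000
Gen 7 (rule 18): 00000000000000
Gen 8 (rule 62): 00000000000000
Gen 9 (rule 18): 00000000000000
Gen 10 (rule 62): 00000000000000

Answer: 3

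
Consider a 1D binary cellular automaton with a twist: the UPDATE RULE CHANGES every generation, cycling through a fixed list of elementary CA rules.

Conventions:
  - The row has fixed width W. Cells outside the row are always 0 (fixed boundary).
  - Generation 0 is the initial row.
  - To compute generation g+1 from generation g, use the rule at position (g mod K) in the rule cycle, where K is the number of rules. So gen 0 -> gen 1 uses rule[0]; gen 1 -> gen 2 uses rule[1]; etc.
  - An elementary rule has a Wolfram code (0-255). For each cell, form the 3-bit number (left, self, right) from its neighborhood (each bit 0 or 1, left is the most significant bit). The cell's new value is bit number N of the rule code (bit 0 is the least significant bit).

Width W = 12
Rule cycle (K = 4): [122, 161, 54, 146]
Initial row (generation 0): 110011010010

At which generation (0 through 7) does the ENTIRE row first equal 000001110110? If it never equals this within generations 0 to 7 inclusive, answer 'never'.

Answer: never

Derivation:
Gen 0: 110011010010
Gen 1 (rule 122): 111111101101
Gen 2 (rule 161): 011111010010
Gen 3 (rule 54): 100000111111
Gen 4 (rule 146): 010001011110
Gen 5 (rule 122): 101010110011
Gen 6 (rule 161): 010101000000
Gen 7 (rule 54): 111111100000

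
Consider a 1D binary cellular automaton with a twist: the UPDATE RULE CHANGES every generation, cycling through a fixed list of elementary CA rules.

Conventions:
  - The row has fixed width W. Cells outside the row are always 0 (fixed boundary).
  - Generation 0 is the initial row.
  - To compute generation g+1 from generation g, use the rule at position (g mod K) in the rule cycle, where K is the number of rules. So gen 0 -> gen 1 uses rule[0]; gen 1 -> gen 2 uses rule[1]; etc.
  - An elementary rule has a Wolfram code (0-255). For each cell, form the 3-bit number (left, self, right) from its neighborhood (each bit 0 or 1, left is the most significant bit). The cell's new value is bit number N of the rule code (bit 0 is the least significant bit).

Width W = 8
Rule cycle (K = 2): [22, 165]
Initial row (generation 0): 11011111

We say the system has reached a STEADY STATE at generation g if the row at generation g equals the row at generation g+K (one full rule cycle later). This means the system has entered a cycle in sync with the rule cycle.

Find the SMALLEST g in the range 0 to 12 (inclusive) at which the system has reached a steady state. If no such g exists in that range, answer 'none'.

Gen 0: 11011111
Gen 1 (rule 22): 00000000
Gen 2 (rule 165): 11111111
Gen 3 (rule 22): 00000000
Gen 4 (rule 165): 11111111
Gen 5 (rule 22): 00000000
Gen 6 (rule 165): 11111111
Gen 7 (rule 22): 00000000
Gen 8 (rule 165): 11111111
Gen 9 (rule 22): 00000000
Gen 10 (rule 165): 11111111
Gen 11 (rule 22): 00000000
Gen 12 (rule 165): 11111111
Gen 13 (rule 22): 00000000
Gen 14 (rule 165): 11111111

Answer: 1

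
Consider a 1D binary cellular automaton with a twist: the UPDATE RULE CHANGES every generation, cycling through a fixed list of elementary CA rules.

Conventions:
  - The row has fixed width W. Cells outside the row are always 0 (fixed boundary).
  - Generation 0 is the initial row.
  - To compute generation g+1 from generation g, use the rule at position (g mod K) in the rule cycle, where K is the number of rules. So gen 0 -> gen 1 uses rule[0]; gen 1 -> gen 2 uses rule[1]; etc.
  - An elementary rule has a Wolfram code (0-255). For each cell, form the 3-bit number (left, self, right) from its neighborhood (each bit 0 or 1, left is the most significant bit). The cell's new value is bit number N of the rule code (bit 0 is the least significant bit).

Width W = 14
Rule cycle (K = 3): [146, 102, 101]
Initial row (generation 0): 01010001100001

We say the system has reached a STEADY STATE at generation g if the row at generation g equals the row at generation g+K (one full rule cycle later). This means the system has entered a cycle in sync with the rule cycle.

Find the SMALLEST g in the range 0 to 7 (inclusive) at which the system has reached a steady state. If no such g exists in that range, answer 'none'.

Answer: none

Derivation:
Gen 0: 01010001100001
Gen 1 (rule 146): 10001010010010
Gen 2 (rule 102): 10011110110110
Gen 3 (rule 101): 10000011011010
Gen 4 (rule 146): 01000100000001
Gen 5 (rule 102): 11001100000011
Gen 6 (rule 101): 01000101111001
Gen 7 (rule 146): 10101000110110
Gen 8 (rule 102): 11111001011010
Gen 9 (rule 101): 00001001101110
Gen 10 (rule 146): 00010110000101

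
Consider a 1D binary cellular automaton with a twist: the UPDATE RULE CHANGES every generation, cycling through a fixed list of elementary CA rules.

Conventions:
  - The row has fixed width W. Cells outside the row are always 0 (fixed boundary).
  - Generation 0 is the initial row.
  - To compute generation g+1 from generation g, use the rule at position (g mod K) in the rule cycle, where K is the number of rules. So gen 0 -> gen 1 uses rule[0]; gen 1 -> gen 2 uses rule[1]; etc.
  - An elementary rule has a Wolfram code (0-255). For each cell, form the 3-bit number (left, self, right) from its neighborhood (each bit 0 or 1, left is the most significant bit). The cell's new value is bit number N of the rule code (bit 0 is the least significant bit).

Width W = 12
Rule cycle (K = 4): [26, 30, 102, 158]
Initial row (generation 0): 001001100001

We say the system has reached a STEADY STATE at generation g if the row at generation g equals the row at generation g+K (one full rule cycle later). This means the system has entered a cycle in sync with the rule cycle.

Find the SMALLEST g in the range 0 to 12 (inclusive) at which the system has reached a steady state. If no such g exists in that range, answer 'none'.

Answer: none

Derivation:
Gen 0: 001001100001
Gen 1 (rule 26): 010111010010
Gen 2 (rule 30): 110100011111
Gen 3 (rule 102): 011100100001
Gen 4 (rule 158): 111011110011
Gen 5 (rule 26): 100010001110
Gen 6 (rule 30): 110111011001
Gen 7 (rule 102): 011001101011
Gen 8 (rule 158): 110111001010
Gen 9 (rule 26): 100100110001
Gen 10 (rule 30): 111111101011
Gen 11 (rule 102): 000000111101
Gen 12 (rule 158): 000001111001
Gen 13 (rule 26): 000011000110
Gen 14 (rule 30): 000110101101
Gen 15 (rule 102): 001011110111
Gen 16 (rule 158): 011011100110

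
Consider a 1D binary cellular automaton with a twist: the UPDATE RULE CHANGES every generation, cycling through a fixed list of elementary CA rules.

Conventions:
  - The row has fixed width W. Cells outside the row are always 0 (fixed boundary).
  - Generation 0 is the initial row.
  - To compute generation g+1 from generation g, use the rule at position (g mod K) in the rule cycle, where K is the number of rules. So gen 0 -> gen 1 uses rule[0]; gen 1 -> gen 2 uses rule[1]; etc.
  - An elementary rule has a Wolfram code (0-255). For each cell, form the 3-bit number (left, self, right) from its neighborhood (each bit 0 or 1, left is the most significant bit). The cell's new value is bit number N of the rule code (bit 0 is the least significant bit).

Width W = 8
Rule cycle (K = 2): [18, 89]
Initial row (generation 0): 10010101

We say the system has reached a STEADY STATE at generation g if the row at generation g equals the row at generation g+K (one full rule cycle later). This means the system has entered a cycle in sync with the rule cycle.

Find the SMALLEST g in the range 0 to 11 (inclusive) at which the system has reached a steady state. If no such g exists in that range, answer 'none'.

Gen 0: 10010101
Gen 1 (rule 18): 01100000
Gen 2 (rule 89): 01111111
Gen 3 (rule 18): 10000000
Gen 4 (rule 89): 01111111
Gen 5 (rule 18): 10000000
Gen 6 (rule 89): 01111111
Gen 7 (rule 18): 10000000
Gen 8 (rule 89): 01111111
Gen 9 (rule 18): 10000000
Gen 10 (rule 89): 01111111
Gen 11 (rule 18): 10000000
Gen 12 (rule 89): 01111111
Gen 13 (rule 18): 10000000

Answer: 2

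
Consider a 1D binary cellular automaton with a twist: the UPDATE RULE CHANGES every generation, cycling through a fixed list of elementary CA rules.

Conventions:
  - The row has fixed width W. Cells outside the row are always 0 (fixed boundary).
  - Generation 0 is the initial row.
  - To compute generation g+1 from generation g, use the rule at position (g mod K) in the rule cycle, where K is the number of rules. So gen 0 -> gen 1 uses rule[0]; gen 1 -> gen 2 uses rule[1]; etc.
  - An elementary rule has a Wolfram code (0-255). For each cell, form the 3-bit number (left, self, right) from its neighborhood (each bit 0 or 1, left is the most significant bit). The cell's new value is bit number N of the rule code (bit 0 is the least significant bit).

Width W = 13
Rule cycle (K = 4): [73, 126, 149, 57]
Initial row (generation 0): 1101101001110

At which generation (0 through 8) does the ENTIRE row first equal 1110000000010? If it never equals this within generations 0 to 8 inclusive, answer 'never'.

Answer: never

Derivation:
Gen 0: 1101101001110
Gen 1 (rule 73): 1101100001010
Gen 2 (rule 126): 1111110011111
Gen 3 (rule 149): 0111101001110
Gen 4 (rule 57): 0100010101001
Gen 5 (rule 73): 0001000000000
Gen 6 (rule 126): 0011100000000
Gen 7 (rule 149): 1001011111111
Gen 8 (rule 57): 0100110000000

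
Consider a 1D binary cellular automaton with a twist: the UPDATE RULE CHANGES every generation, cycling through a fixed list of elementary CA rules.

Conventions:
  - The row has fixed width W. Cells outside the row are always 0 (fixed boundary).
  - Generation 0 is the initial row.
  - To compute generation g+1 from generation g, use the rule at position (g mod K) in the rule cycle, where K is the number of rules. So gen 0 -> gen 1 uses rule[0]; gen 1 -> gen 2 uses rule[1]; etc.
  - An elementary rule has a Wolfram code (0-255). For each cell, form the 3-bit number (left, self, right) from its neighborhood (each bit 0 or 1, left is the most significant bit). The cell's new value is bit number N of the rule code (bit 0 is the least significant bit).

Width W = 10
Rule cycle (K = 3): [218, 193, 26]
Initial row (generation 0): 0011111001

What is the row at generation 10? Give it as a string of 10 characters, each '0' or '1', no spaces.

Answer: 1100000010

Derivation:
Gen 0: 0011111001
Gen 1 (rule 218): 0111111110
Gen 2 (rule 193): 0011111110
Gen 3 (rule 26): 0110000001
Gen 4 (rule 218): 1111000010
Gen 5 (rule 193): 0111011000
Gen 6 (rule 26): 1100010100
Gen 7 (rule 218): 1110100010
Gen 8 (rule 193): 0110001000
Gen 9 (rule 26): 1101010100
Gen 10 (rule 218): 1100000010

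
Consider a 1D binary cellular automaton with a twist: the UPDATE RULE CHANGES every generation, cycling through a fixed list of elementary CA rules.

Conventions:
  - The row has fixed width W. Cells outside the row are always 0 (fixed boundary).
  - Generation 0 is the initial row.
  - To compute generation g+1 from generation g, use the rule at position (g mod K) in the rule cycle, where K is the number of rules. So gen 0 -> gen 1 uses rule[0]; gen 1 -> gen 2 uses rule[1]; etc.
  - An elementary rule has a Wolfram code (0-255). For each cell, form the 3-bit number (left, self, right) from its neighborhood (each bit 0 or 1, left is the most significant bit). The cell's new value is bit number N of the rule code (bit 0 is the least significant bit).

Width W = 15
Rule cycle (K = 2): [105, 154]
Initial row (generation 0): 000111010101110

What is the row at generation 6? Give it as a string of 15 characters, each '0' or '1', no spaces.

Gen 0: 000111010101110
Gen 1 (rule 105): 110101101011010
Gen 2 (rule 154): 100001000010001
Gen 3 (rule 105): 001100011000100
Gen 4 (rule 154): 011010110101010
Gen 5 (rule 105): 011101111010100
Gen 6 (rule 154): 111001110000010

Answer: 111001110000010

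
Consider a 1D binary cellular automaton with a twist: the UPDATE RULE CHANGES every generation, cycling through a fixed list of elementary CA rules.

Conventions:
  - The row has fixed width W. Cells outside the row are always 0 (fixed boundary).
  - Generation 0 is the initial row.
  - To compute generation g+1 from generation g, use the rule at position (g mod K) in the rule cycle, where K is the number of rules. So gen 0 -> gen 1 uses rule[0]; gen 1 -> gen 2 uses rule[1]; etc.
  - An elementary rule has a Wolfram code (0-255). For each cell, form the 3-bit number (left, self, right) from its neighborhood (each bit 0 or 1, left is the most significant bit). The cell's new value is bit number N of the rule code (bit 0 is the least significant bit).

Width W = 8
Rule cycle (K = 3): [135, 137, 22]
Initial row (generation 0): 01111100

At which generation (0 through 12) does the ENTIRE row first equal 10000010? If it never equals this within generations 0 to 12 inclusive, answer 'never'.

Gen 0: 01111100
Gen 1 (rule 135): 10111001
Gen 2 (rule 137): 00110000
Gen 3 (rule 22): 01001000
Gen 4 (rule 135): 11011011
Gen 5 (rule 137): 10010010
Gen 6 (rule 22): 11111111
Gen 7 (rule 135): 01111110
Gen 8 (rule 137): 01111100
Gen 9 (rule 22): 10000010
Gen 10 (rule 135): 10111110
Gen 11 (rule 137): 00111100
Gen 12 (rule 22): 01000010

Answer: 9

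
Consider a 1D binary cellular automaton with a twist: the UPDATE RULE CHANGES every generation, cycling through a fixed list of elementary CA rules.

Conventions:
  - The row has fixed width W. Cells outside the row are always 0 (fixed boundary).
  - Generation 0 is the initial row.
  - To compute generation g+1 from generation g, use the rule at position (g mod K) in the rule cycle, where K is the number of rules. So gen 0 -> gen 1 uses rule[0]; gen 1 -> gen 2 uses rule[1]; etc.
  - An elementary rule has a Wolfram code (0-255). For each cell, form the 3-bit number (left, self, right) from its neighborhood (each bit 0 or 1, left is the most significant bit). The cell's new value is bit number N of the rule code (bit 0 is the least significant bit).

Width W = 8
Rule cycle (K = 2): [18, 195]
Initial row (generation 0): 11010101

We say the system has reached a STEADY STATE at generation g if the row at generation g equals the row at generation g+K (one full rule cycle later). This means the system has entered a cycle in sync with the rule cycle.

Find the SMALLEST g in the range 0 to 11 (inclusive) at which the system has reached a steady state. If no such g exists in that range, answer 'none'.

Answer: 1

Derivation:
Gen 0: 11010101
Gen 1 (rule 18): 00000000
Gen 2 (rule 195): 11111111
Gen 3 (rule 18): 00000000
Gen 4 (rule 195): 11111111
Gen 5 (rule 18): 00000000
Gen 6 (rule 195): 11111111
Gen 7 (rule 18): 00000000
Gen 8 (rule 195): 11111111
Gen 9 (rule 18): 00000000
Gen 10 (rule 195): 11111111
Gen 11 (rule 18): 00000000
Gen 12 (rule 195): 11111111
Gen 13 (rule 18): 00000000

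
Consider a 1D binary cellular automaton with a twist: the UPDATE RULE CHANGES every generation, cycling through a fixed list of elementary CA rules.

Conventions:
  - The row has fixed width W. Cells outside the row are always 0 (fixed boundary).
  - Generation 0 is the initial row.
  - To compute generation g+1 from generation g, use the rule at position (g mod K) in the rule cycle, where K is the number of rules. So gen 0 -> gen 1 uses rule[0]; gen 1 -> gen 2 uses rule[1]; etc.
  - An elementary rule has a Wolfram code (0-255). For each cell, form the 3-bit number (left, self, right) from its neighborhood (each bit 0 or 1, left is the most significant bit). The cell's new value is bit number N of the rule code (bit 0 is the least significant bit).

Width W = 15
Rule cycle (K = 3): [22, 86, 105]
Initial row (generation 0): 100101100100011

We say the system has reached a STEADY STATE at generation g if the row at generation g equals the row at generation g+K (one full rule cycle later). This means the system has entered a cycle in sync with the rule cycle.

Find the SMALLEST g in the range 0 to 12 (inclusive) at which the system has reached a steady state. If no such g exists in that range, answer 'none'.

Gen 0: 100101100100011
Gen 1 (rule 22): 111100011110100
Gen 2 (rule 86): 000110100010110
Gen 3 (rule 105): 110111001001110
Gen 4 (rule 22): 000000111110001
Gen 5 (rule 86): 000001000011011
Gen 6 (rule 105): 111100011011111
Gen 7 (rule 22): 000010100000000
Gen 8 (rule 86): 000110110000000
Gen 9 (rule 105): 110111110111111
Gen 10 (rule 22): 000000000000000
Gen 11 (rule 86): 000000000000000
Gen 12 (rule 105): 111111111111111
Gen 13 (rule 22): 000000000000000
Gen 14 (rule 86): 000000000000000
Gen 15 (rule 105): 111111111111111

Answer: 10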